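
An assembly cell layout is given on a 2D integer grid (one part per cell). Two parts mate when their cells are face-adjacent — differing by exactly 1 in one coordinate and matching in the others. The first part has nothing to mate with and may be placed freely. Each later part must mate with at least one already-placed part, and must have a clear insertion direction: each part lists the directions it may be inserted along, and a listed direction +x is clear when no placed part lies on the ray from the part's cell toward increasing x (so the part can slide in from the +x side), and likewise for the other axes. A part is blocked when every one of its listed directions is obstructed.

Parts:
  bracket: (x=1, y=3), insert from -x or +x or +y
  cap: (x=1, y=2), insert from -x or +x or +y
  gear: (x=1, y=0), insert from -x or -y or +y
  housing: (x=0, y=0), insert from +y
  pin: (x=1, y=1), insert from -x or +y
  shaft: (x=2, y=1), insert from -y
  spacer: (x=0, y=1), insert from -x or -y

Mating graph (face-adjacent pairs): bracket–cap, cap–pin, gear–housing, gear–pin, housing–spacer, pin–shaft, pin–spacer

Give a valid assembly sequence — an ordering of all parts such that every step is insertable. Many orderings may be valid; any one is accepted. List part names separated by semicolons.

pin; cap; shaft; bracket; gear; housing; spacer

1. pin@(1, 1) [-x clear] — {pin}
2. cap@(1, 2) [-x clear] — {cap, pin}
3. shaft@(2, 1) [-y clear] — {cap, pin, shaft}
4. bracket@(1, 3) [-x clear] — {bracket, cap, pin, shaft}
5. gear@(1, 0) [-x clear] — {bracket, cap, gear, pin, shaft}
6. housing@(0, 0) [+y clear] — {bracket, cap, gear, housing, pin, shaft}
7. spacer@(0, 1) [-x clear] — {bracket, cap, gear, housing, pin, shaft, spacer}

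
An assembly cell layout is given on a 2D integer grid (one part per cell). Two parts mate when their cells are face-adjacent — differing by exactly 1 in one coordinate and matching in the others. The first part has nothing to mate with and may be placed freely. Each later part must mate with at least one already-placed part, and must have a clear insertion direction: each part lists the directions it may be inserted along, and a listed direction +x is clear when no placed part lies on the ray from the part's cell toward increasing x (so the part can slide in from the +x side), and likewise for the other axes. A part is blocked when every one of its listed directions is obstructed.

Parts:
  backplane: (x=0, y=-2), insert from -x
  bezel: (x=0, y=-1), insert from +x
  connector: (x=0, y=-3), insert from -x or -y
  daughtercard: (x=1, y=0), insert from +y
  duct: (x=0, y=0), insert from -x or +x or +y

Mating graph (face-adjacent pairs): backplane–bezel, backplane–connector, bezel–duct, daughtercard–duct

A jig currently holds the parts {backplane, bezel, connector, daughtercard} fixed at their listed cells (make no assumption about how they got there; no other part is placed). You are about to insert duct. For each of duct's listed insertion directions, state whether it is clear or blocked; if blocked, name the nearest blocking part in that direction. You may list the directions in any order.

-x: ray from duct(0, 0) has no placed part ⇒ clear
+x: nearest on ray is daughtercard@(1, 0) ⇒ blocked
+y: ray from duct(0, 0) has no placed part ⇒ clear

+x: blocked by daughtercard; +y: clear; -x: clear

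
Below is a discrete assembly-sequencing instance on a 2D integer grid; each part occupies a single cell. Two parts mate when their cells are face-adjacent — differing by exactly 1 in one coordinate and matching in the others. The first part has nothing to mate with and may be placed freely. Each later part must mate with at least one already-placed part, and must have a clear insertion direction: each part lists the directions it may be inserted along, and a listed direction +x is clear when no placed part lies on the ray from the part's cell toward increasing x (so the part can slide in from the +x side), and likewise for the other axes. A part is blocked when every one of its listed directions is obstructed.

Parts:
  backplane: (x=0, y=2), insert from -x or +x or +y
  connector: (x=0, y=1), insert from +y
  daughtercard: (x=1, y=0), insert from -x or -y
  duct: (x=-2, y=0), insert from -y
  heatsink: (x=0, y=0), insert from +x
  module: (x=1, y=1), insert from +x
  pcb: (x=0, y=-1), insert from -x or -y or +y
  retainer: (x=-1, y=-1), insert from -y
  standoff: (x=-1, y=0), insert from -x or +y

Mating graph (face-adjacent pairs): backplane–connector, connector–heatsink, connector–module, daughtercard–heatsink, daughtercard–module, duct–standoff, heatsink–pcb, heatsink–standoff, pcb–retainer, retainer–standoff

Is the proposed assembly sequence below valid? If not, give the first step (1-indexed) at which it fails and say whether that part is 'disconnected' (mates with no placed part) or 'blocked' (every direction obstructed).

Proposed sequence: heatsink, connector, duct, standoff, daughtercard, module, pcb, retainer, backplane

1. heatsink@(0, 0) [+x clear] — {heatsink}
2. connector@(0, 1) [+y clear] — {connector, heatsink}
3. duct@(-2, 0) — no placed neighbour ⇒ disconnected

Invalid at step 3 (disconnected)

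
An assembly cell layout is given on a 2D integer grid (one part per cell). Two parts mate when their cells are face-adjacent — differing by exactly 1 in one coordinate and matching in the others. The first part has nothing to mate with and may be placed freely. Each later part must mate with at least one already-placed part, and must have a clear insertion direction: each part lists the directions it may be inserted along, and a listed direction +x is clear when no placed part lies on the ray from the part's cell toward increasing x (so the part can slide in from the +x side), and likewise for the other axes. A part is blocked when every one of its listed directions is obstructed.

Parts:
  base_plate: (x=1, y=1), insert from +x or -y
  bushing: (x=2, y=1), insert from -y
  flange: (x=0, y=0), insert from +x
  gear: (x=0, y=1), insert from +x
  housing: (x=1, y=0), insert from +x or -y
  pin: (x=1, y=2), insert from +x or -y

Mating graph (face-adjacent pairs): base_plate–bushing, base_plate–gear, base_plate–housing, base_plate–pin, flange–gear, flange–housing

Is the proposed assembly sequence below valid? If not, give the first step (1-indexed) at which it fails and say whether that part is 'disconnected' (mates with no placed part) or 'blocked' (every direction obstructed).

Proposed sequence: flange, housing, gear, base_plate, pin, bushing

Valid

1. flange@(0, 0) [+x clear] — {flange}
2. housing@(1, 0) [+x clear] — {flange, housing}
3. gear@(0, 1) [+x clear] — {flange, gear, housing}
4. base_plate@(1, 1) [+x clear] — {base_plate, flange, gear, housing}
5. pin@(1, 2) [+x clear] — {base_plate, flange, gear, housing, pin}
6. bushing@(2, 1) [-y clear] — {base_plate, bushing, flange, gear, housing, pin}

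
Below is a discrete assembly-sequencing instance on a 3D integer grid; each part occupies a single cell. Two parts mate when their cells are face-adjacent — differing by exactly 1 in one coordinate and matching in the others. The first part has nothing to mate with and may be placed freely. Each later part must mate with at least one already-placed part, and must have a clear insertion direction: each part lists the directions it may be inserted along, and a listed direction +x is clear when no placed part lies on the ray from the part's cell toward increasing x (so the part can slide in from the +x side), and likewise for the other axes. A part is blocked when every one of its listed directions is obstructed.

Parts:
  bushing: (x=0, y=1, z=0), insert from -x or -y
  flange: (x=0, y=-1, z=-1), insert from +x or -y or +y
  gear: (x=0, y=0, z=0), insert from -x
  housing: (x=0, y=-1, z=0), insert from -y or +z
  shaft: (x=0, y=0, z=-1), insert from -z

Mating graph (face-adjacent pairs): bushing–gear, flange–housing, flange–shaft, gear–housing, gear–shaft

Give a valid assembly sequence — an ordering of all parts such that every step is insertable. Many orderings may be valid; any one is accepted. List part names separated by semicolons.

housing; flange; shaft; gear; bushing

1. housing@(0, -1, 0) [-y clear] — {housing}
2. flange@(0, -1, -1) [+x clear] — {flange, housing}
3. shaft@(0, 0, -1) [-z clear] — {flange, housing, shaft}
4. gear@(0, 0, 0) [-x clear] — {flange, gear, housing, shaft}
5. bushing@(0, 1, 0) [-x clear] — {bushing, flange, gear, housing, shaft}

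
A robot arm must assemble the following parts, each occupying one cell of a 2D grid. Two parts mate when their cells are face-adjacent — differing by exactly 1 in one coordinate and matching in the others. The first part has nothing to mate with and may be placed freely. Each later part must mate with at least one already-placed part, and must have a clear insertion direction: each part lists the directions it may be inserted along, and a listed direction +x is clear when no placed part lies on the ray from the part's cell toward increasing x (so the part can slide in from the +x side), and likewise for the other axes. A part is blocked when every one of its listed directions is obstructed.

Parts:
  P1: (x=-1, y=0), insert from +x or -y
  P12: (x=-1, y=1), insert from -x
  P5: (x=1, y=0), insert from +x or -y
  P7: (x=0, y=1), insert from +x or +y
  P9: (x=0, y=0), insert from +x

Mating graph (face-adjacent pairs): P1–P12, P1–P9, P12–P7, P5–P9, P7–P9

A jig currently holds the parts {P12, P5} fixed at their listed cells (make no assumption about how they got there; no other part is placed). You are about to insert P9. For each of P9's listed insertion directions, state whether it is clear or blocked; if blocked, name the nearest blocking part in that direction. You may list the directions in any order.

+x: nearest on ray is P5@(1, 0) ⇒ blocked

+x: blocked by P5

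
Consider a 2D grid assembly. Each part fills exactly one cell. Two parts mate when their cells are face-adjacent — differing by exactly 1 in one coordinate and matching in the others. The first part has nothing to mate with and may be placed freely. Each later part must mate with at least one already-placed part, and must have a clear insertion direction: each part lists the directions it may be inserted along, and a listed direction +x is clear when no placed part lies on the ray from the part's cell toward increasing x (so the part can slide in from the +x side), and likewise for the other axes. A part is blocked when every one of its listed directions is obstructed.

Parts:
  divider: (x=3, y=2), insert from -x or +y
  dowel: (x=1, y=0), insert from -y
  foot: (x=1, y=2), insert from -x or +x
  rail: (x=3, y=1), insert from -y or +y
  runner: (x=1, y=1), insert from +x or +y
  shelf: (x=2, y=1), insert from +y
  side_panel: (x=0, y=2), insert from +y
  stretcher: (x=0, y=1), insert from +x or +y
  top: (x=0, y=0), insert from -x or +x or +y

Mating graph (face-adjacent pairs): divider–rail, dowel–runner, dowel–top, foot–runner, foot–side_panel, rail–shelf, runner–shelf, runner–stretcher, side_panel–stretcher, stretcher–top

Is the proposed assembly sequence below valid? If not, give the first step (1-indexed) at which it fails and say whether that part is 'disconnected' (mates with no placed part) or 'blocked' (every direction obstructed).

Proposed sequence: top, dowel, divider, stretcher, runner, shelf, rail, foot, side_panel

Invalid at step 3 (disconnected)

1. top@(0, 0) [-x clear] — {top}
2. dowel@(1, 0) [-y clear] — {dowel, top}
3. divider@(3, 2) — no placed neighbour ⇒ disconnected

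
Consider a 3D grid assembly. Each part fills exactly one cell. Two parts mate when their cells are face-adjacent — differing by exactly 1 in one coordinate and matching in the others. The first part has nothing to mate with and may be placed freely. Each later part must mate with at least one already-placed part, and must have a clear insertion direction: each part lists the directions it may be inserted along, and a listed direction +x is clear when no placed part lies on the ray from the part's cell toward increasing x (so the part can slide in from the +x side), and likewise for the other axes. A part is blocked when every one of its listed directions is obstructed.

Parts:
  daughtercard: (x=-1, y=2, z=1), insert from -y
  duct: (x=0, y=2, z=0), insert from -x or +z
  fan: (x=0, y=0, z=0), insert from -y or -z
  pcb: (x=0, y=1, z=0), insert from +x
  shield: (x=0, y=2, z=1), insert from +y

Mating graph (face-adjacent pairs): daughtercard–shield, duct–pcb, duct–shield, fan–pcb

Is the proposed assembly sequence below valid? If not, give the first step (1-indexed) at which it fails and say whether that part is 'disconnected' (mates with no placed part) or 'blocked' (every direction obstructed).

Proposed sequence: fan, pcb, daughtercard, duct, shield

1. fan@(0, 0, 0) [-y clear] — {fan}
2. pcb@(0, 1, 0) [+x clear] — {fan, pcb}
3. daughtercard@(-1, 2, 1) — no placed neighbour ⇒ disconnected

Invalid at step 3 (disconnected)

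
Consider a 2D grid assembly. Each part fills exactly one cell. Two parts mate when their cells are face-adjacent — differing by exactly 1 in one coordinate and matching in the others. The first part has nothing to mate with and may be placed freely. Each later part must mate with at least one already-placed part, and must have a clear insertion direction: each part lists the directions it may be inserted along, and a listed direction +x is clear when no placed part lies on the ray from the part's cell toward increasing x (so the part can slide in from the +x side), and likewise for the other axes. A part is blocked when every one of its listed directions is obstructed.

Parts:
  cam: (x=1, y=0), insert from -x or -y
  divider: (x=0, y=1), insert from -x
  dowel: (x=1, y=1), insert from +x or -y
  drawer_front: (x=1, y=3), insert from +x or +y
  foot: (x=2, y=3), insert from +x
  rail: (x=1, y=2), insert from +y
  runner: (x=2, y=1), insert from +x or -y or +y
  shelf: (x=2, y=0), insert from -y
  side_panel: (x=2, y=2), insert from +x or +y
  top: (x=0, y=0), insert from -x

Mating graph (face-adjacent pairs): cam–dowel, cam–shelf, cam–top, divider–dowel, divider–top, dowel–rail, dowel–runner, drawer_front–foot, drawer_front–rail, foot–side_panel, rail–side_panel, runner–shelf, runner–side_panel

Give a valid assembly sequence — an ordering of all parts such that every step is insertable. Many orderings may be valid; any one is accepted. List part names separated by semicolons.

shelf; runner; side_panel; rail; drawer_front; dowel; foot; cam; top; divider

1. shelf@(2, 0) [-y clear] — {shelf}
2. runner@(2, 1) [+x clear] — {runner, shelf}
3. side_panel@(2, 2) [+x clear] — {runner, shelf, side_panel}
4. rail@(1, 2) [+y clear] — {rail, runner, shelf, side_panel}
5. drawer_front@(1, 3) [+x clear] — {drawer_front, rail, runner, shelf, side_panel}
6. dowel@(1, 1) [-y clear] — {dowel, drawer_front, rail, runner, shelf, side_panel}
7. foot@(2, 3) [+x clear] — {dowel, drawer_front, foot, rail, runner, shelf, side_panel}
8. cam@(1, 0) [-x clear] — {cam, dowel, drawer_front, foot, rail, runner, shelf, side_panel}
9. top@(0, 0) [-x clear] — {cam, dowel, drawer_front, foot, rail, runner, shelf, side_panel, top}
10. divider@(0, 1) [-x clear] — {cam, divider, dowel, drawer_front, foot, rail, runner, shelf, side_panel, top}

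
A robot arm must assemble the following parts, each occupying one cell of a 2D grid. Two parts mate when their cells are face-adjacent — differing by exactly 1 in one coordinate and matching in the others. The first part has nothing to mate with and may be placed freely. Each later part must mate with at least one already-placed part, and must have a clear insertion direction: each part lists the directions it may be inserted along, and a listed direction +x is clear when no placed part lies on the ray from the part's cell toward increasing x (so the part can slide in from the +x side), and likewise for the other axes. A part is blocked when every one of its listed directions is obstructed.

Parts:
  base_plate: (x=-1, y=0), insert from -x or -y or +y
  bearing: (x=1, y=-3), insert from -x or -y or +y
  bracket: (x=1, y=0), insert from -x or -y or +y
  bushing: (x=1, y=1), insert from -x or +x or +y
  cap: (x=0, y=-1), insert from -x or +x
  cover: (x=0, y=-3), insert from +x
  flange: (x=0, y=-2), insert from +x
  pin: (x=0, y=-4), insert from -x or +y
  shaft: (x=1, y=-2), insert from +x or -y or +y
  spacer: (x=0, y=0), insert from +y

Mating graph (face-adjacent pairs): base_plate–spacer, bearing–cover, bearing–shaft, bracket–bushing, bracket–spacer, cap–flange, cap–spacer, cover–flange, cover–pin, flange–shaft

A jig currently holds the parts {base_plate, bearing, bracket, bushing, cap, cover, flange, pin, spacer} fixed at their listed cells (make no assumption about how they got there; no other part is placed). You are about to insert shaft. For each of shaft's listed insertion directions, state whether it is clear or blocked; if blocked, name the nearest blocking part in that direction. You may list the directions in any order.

+x: clear; +y: blocked by bracket; -y: blocked by bearing

+x: ray from shaft(1, -2) has no placed part ⇒ clear
-y: nearest on ray is bearing@(1, -3) ⇒ blocked
+y: nearest on ray is bracket@(1, 0) ⇒ blocked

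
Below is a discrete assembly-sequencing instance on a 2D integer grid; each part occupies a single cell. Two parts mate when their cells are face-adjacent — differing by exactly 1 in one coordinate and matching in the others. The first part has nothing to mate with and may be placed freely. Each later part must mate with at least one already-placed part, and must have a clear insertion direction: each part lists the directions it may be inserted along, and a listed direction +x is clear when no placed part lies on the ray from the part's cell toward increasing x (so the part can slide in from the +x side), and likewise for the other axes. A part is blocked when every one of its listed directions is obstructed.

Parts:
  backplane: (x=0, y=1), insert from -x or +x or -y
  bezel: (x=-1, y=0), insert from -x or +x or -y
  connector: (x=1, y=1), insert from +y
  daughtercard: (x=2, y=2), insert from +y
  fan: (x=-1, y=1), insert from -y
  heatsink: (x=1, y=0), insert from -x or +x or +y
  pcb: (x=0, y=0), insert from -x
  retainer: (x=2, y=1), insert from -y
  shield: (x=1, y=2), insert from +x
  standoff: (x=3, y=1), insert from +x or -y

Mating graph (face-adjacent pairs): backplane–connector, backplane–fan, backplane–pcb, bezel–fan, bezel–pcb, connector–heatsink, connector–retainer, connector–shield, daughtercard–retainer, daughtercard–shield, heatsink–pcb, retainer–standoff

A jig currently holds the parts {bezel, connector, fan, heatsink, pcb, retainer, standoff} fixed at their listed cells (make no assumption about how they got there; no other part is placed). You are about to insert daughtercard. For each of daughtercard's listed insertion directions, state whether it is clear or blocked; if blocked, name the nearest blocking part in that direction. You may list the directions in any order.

+y: ray from daughtercard(2, 2) has no placed part ⇒ clear

+y: clear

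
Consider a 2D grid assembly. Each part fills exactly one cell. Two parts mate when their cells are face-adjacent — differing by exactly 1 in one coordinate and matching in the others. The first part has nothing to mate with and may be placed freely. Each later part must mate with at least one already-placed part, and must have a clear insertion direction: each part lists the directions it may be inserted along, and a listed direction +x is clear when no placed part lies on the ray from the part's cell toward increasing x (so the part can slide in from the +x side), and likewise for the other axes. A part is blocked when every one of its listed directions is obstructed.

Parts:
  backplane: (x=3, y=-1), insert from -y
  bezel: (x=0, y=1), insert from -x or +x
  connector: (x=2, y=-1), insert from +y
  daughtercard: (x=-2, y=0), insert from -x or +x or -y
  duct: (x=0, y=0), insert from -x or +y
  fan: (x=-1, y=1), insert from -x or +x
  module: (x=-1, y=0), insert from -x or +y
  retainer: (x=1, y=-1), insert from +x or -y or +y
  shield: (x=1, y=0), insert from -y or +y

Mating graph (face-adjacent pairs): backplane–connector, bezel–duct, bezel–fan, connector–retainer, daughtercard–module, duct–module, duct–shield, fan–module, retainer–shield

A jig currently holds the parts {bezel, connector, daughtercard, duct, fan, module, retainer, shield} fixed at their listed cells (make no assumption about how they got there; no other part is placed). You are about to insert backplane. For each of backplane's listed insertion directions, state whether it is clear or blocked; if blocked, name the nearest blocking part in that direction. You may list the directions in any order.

-y: clear

-y: ray from backplane(3, -1) has no placed part ⇒ clear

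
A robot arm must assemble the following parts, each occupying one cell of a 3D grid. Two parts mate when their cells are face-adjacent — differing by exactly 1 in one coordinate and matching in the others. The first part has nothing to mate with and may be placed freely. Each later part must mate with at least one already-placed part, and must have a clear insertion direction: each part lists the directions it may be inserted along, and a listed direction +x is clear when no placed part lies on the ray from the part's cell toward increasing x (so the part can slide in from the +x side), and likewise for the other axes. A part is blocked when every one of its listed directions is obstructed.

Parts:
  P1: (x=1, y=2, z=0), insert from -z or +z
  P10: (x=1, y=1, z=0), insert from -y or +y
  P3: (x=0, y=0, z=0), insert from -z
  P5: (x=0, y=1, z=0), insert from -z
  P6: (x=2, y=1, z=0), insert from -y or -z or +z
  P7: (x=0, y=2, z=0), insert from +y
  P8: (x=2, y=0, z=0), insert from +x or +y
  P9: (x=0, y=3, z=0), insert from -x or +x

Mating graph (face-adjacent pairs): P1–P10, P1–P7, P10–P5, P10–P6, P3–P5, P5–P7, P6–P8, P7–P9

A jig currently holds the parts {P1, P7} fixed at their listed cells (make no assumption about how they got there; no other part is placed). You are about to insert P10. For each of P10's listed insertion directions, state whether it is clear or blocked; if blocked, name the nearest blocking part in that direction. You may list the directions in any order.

-y: ray from P10(1, 1, 0) has no placed part ⇒ clear
+y: nearest on ray is P1@(1, 2, 0) ⇒ blocked

+y: blocked by P1; -y: clear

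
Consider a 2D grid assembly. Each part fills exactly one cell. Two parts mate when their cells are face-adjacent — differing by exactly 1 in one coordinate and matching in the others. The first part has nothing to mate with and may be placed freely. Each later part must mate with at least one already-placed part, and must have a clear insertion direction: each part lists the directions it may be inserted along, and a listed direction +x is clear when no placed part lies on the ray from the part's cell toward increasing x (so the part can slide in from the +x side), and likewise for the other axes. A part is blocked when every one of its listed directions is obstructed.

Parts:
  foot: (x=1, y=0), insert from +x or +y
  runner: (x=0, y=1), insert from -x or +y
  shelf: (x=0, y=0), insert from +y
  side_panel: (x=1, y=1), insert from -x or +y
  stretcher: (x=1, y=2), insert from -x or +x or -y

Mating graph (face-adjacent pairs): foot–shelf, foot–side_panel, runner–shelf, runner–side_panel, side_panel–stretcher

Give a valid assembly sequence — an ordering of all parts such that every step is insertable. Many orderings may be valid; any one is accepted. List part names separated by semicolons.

1. stretcher@(1, 2) [-x clear] — {stretcher}
2. side_panel@(1, 1) [-x clear] — {side_panel, stretcher}
3. foot@(1, 0) [+x clear] — {foot, side_panel, stretcher}
4. shelf@(0, 0) [+y clear] — {foot, shelf, side_panel, stretcher}
5. runner@(0, 1) [-x clear] — {foot, runner, shelf, side_panel, stretcher}

stretcher; side_panel; foot; shelf; runner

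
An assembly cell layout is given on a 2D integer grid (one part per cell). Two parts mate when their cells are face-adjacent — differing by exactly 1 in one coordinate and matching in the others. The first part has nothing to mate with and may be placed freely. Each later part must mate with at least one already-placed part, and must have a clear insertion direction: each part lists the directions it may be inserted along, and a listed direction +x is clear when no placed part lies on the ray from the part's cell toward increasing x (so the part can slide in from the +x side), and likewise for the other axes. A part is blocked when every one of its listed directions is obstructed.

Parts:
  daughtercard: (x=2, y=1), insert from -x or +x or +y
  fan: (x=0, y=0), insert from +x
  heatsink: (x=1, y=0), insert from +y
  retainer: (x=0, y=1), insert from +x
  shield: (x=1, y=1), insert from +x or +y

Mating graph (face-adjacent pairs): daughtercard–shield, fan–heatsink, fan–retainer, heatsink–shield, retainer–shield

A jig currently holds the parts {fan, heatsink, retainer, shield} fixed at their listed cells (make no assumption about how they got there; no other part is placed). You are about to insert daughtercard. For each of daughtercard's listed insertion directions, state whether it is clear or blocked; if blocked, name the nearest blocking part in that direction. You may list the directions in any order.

-x: nearest on ray is shield@(1, 1) ⇒ blocked
+x: ray from daughtercard(2, 1) has no placed part ⇒ clear
+y: ray from daughtercard(2, 1) has no placed part ⇒ clear

+x: clear; +y: clear; -x: blocked by shield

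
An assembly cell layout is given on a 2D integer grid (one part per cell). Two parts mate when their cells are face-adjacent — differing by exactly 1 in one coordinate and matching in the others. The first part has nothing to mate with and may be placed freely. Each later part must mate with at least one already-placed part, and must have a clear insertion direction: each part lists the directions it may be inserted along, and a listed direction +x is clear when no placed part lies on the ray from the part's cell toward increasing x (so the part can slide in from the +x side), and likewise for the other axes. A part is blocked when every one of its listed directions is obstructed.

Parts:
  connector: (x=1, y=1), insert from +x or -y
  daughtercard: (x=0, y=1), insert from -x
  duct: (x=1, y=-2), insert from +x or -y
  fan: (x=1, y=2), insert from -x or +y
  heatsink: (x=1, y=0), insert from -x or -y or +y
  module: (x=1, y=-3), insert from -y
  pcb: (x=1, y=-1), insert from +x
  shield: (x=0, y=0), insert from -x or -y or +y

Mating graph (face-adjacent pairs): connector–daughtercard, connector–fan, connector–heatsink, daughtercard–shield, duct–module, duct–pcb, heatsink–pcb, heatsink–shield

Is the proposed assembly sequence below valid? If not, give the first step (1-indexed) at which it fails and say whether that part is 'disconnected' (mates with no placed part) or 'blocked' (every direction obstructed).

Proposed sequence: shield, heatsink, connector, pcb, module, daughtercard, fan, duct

Invalid at step 5 (disconnected)

1. shield@(0, 0) [-x clear] — {shield}
2. heatsink@(1, 0) [-y clear] — {heatsink, shield}
3. connector@(1, 1) [+x clear] — {connector, heatsink, shield}
4. pcb@(1, -1) [+x clear] — {connector, heatsink, pcb, shield}
5. module@(1, -3) — no placed neighbour ⇒ disconnected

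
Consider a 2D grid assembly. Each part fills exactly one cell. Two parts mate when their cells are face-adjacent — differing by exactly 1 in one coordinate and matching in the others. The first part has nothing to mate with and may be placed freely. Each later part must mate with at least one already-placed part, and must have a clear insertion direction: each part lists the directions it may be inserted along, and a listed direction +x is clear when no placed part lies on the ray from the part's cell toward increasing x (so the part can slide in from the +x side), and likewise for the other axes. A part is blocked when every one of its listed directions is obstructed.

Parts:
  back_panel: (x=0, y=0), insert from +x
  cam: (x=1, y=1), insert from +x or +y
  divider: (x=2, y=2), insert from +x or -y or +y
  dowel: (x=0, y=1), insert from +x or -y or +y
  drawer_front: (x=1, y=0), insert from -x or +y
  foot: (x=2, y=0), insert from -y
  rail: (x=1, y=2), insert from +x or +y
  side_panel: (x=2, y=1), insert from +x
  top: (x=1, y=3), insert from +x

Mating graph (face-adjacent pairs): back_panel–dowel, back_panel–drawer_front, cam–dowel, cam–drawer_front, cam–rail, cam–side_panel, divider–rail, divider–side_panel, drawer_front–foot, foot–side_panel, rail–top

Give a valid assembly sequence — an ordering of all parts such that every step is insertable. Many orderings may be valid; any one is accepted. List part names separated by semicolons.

dowel; back_panel; drawer_front; cam; foot; rail; divider; side_panel; top

1. dowel@(0, 1) [+x clear] — {dowel}
2. back_panel@(0, 0) [+x clear] — {back_panel, dowel}
3. drawer_front@(1, 0) [+y clear] — {back_panel, dowel, drawer_front}
4. cam@(1, 1) [+x clear] — {back_panel, cam, dowel, drawer_front}
5. foot@(2, 0) [-y clear] — {back_panel, cam, dowel, drawer_front, foot}
6. rail@(1, 2) [+x clear] — {back_panel, cam, dowel, drawer_front, foot, rail}
7. divider@(2, 2) [+x clear] — {back_panel, cam, divider, dowel, drawer_front, foot, rail}
8. side_panel@(2, 1) [+x clear] — {back_panel, cam, divider, dowel, drawer_front, foot, rail, side_panel}
9. top@(1, 3) [+x clear] — {back_panel, cam, divider, dowel, drawer_front, foot, rail, side_panel, top}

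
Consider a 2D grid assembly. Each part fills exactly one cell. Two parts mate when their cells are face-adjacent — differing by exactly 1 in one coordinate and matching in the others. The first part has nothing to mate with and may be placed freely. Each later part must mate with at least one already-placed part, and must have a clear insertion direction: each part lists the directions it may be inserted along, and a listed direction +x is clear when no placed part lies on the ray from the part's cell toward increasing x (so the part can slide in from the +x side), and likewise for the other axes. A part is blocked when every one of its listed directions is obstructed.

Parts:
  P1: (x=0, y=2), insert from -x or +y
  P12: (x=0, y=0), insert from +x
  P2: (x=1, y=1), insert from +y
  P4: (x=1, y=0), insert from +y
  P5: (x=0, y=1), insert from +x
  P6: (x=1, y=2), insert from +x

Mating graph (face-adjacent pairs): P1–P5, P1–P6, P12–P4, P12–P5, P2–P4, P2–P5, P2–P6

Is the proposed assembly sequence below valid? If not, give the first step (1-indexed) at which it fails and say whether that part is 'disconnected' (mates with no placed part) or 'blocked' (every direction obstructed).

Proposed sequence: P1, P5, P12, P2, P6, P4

1. P1@(0, 2) [-x clear] — {P1}
2. P5@(0, 1) [+x clear] — {P1, P5}
3. P12@(0, 0) [+x clear] — {P1, P12, P5}
4. P2@(1, 1) [+y clear] — {P1, P12, P2, P5}
5. P6@(1, 2) [+x clear] — {P1, P12, P2, P5, P6}
6. P4@(1, 0) — +y all obstructed ⇒ blocked

Invalid at step 6 (blocked)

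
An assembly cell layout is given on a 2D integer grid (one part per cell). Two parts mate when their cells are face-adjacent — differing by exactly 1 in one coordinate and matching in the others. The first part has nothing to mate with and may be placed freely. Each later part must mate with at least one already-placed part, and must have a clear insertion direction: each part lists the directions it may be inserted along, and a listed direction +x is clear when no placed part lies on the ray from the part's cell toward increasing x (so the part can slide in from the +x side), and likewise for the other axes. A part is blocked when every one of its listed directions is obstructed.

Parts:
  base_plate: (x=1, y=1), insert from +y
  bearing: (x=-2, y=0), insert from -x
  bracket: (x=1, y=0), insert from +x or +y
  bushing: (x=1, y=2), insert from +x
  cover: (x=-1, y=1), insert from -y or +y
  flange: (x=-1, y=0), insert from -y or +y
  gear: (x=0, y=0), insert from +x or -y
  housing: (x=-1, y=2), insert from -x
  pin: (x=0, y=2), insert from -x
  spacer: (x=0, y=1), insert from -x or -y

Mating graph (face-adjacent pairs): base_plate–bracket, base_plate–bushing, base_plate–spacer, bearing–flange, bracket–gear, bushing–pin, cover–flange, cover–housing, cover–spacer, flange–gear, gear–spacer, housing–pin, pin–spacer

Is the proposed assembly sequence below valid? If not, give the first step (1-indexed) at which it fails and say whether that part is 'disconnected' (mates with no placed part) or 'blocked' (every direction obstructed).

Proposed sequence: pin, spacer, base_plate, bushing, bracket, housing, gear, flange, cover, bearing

Invalid at step 9 (blocked)

1. pin@(0, 2) [-x clear] — {pin}
2. spacer@(0, 1) [-x clear] — {pin, spacer}
3. base_plate@(1, 1) [+y clear] — {base_plate, pin, spacer}
4. bushing@(1, 2) [+x clear] — {base_plate, bushing, pin, spacer}
5. bracket@(1, 0) [+x clear] — {base_plate, bracket, bushing, pin, spacer}
6. housing@(-1, 2) [-x clear] — {base_plate, bracket, bushing, housing, pin, spacer}
7. gear@(0, 0) [-y clear] — {base_plate, bracket, bushing, gear, housing, pin, spacer}
8. flange@(-1, 0) [-y clear] — {base_plate, bracket, bushing, flange, gear, housing, pin, spacer}
9. cover@(-1, 1) — -y/+y all obstructed ⇒ blocked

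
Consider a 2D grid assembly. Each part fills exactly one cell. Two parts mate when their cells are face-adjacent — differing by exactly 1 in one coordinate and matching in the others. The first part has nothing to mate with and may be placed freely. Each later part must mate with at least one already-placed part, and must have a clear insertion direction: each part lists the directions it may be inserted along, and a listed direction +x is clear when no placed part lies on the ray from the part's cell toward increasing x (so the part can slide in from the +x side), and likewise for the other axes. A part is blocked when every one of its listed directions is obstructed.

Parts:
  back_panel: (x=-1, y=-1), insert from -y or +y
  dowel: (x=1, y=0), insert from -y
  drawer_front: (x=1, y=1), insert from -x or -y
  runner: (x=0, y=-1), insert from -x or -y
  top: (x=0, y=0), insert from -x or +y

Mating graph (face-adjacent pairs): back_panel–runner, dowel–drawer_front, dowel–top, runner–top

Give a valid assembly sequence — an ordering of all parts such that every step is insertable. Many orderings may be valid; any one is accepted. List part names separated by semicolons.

1. back_panel@(-1, -1) [-y clear] — {back_panel}
2. runner@(0, -1) [-y clear] — {back_panel, runner}
3. top@(0, 0) [-x clear] — {back_panel, runner, top}
4. dowel@(1, 0) [-y clear] — {back_panel, dowel, runner, top}
5. drawer_front@(1, 1) [-x clear] — {back_panel, dowel, drawer_front, runner, top}

back_panel; runner; top; dowel; drawer_front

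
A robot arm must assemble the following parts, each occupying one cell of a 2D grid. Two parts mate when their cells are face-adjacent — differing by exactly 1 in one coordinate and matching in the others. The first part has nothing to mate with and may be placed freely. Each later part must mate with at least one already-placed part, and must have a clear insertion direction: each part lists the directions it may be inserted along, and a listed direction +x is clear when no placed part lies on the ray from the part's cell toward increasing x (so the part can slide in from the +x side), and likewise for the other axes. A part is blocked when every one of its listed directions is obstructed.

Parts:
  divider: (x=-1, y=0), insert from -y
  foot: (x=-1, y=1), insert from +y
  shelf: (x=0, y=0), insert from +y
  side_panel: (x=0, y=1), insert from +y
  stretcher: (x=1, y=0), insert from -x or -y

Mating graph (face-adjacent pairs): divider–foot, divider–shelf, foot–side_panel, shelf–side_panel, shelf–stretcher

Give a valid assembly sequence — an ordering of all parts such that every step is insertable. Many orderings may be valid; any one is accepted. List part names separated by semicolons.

shelf; side_panel; divider; foot; stretcher

1. shelf@(0, 0) [+y clear] — {shelf}
2. side_panel@(0, 1) [+y clear] — {shelf, side_panel}
3. divider@(-1, 0) [-y clear] — {divider, shelf, side_panel}
4. foot@(-1, 1) [+y clear] — {divider, foot, shelf, side_panel}
5. stretcher@(1, 0) [-y clear] — {divider, foot, shelf, side_panel, stretcher}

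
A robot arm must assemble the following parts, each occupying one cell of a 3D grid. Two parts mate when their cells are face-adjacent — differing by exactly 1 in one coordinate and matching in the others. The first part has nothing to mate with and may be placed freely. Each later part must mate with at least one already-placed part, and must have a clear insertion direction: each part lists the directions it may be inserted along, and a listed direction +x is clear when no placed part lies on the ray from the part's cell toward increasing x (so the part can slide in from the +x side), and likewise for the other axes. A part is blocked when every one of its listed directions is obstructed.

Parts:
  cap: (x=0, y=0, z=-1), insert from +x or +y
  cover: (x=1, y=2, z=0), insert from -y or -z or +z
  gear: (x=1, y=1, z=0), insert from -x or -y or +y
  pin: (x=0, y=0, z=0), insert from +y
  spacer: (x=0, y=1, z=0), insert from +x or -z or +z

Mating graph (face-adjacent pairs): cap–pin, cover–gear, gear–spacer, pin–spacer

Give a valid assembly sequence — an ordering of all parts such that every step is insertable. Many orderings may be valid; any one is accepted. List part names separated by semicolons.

pin; spacer; cap; gear; cover

1. pin@(0, 0, 0) [+y clear] — {pin}
2. spacer@(0, 1, 0) [+x clear] — {pin, spacer}
3. cap@(0, 0, -1) [+x clear] — {cap, pin, spacer}
4. gear@(1, 1, 0) [-y clear] — {cap, gear, pin, spacer}
5. cover@(1, 2, 0) [-z clear] — {cap, cover, gear, pin, spacer}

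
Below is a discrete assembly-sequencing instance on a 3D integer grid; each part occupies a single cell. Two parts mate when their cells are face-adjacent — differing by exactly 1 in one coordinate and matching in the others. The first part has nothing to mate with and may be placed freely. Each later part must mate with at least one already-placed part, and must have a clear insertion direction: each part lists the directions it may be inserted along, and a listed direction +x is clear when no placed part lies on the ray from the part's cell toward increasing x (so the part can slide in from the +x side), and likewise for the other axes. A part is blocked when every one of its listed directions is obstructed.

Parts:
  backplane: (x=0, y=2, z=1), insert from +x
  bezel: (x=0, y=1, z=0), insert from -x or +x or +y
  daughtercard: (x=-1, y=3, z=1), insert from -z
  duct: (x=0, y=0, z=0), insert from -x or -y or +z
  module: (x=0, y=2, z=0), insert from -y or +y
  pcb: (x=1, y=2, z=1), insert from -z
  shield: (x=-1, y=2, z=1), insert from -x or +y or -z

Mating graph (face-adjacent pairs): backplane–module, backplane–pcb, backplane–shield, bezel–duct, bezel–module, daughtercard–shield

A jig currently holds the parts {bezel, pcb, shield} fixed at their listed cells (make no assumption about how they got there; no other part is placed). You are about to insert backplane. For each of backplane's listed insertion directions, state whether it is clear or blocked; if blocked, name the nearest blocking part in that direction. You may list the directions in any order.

+x: nearest on ray is pcb@(1, 2, 1) ⇒ blocked

+x: blocked by pcb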